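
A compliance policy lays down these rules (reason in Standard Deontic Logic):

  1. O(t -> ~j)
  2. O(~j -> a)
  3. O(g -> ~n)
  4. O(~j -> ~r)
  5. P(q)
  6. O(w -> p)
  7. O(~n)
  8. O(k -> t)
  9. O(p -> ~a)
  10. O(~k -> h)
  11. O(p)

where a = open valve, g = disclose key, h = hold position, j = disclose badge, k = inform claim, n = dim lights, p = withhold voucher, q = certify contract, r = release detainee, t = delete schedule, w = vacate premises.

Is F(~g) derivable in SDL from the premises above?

Premise 3 is O(g -> ~n); even if O(~n) held, inferring O(g) would be affirming the consequent — invalid.
No other premise forces O(g). An ideal world satisfying every premise can still have ~g true, so F(~g) is not derivable.

No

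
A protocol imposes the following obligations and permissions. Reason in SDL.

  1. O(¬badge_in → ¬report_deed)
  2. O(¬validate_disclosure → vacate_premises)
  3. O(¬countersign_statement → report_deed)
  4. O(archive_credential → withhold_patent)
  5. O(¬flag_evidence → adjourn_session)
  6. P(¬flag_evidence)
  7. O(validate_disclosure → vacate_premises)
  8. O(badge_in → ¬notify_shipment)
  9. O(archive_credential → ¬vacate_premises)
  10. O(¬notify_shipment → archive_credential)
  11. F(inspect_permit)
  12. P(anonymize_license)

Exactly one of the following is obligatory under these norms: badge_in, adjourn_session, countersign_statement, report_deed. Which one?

Premises 2 and 7 are O(¬validate_disclosure → vacate_premises) and O(validate_disclosure → vacate_premises); every ideal world satisfies ¬validate_disclosure or validate_disclosure, so in either case vacate_premises holds — hence O(vacate_premises).
Premise 9 is O(archive_credential → ¬vacate_premises); contrapositively O(vacate_premises → ¬archive_credential). Since O(vacate_premises) holds, K gives O(¬archive_credential).
The contrapositive of premise 10 (O(¬notify_shipment → archive_credential)) is O(¬archive_credential → notify_shipment), and O(¬archive_credential) is already established, so O(notify_shipment).
The contrapositive of premise 8 (O(badge_in → ¬notify_shipment)) is O(notify_shipment → ¬badge_in), and O(notify_shipment) is already established, so O(¬badge_in).
With premise 1, O(¬badge_in → ¬report_deed), the K-axiom yields O(¬report_deed).
Premise 3 is O(¬countersign_statement → report_deed); contrapositively O(¬report_deed → countersign_statement). Since O(¬report_deed) holds, K gives O(countersign_statement).
So O(countersign_statement) holds — countersign_statement is obligatory. None of the other listed options is made obligatory by any chain of premises.

countersign_statement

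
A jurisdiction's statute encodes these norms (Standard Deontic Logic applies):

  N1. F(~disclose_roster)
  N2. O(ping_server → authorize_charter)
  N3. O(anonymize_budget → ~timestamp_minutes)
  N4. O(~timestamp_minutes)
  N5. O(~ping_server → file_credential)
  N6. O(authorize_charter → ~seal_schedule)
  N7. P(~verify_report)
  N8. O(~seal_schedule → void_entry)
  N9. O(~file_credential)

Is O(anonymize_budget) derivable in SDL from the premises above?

Premise 3 is O(anonymize_budget → ~timestamp_minutes); even if O(~timestamp_minutes) held, inferring O(anonymize_budget) would be affirming the consequent — invalid.
No other premise forces O(anonymize_budget). An ideal world satisfying every premise can still have anonymize_budget false, so O(anonymize_budget) is not derivable.

No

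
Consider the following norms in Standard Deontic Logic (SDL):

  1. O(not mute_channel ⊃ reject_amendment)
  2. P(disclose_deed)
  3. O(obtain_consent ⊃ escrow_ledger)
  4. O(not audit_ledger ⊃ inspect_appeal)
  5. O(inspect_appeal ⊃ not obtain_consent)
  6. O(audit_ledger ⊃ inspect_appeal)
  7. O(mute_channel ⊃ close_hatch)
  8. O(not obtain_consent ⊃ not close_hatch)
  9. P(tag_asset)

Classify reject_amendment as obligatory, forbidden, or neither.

Premises 4 and 6 are O(not audit_ledger ⊃ inspect_appeal) and O(audit_ledger ⊃ inspect_appeal); every ideal world satisfies not audit_ledger or audit_ledger, so in either case inspect_appeal holds — hence O(inspect_appeal).
Premise 5 is O(inspect_appeal ⊃ not obtain_consent); since O(inspect_appeal), deontic closure gives O(not obtain_consent).
Applying K to premise 8 (O(not obtain_consent ⊃ not close_hatch)) and O(not obtain_consent) yields O(not close_hatch).
Premise 7 is O(mute_channel ⊃ close_hatch); contrapositively O(not close_hatch ⊃ not mute_channel). Since O(not close_hatch) holds, K gives O(not mute_channel).
Applying K to premise 1 (O(not mute_channel ⊃ reject_amendment)) and O(not mute_channel) yields O(reject_amendment).
Premises 2, 3, 9 do not contribute to this derivation.
Hence reject_amendment is obligatory.

Obligatory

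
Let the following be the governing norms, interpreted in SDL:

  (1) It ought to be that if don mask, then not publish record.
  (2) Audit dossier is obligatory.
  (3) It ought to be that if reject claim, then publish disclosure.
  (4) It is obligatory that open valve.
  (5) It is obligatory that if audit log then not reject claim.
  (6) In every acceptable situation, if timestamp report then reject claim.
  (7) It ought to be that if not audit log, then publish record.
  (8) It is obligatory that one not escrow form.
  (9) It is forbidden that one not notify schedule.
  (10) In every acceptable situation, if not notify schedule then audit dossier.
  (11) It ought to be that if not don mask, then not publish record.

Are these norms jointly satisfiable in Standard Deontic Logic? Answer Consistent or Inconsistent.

Consistent

Premise 10 is O(¬notify_schedule → audit_dossier); even if O(audit_dossier) held, inferring O(¬notify_schedule) would be affirming the consequent — invalid.
So O(¬notify_schedule) is not derivable, and the apparent clash with O(notify_schedule) does not arise.
A world satisfying every obligation exists (e.g. audit_dossier=true, audit_log=true, don_mask=false, escrow_form=false, notify_schedule=true, open_valve=true, publish_disclosure=false, publish_record=false, reject_claim=false, timestamp_report=false); no atom is both obligatory and forbidden, so the set is consistent.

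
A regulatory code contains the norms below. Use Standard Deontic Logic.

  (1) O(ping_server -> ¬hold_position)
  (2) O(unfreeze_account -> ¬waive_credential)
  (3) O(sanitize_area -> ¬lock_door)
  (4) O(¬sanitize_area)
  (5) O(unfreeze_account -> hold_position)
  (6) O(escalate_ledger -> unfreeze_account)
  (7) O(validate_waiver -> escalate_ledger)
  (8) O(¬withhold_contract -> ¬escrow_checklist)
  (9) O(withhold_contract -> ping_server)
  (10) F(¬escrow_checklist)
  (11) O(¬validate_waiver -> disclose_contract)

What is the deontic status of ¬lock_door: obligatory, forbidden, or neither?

Premise 3 is O(sanitize_area -> ¬lock_door), but O(sanitize_area) is not derivable from the premises, so it does not yield O(¬lock_door).
No premise or chain of K-axiom applications forces O(¬lock_door), and none forces O(lock_door). So ¬lock_door is neither obligatory nor forbidden under these norms.

Neither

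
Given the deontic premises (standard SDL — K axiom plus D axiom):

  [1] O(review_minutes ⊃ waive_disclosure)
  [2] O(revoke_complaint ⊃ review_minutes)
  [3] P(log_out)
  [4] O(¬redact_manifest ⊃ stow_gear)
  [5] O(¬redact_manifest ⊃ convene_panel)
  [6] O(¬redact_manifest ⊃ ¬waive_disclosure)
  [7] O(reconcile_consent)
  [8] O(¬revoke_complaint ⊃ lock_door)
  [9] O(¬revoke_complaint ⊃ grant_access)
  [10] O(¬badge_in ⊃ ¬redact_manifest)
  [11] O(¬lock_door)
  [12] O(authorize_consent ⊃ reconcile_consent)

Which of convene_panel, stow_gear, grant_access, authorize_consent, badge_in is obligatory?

From premise 11 we have O(¬lock_door).
Premise 8, O(¬revoke_complaint ⊃ lock_door), contraposes to O(¬lock_door ⊃ revoke_complaint); with O(¬lock_door) we get O(revoke_complaint).
With premise 2, O(revoke_complaint ⊃ review_minutes), the K-axiom yields O(review_minutes).
From O(review_minutes) and premise 1, O(review_minutes ⊃ waive_disclosure), we obtain O(waive_disclosure).
Premise 6 is O(¬redact_manifest ⊃ ¬waive_disclosure); contrapositively O(waive_disclosure ⊃ redact_manifest). Since O(waive_disclosure) holds, K gives O(redact_manifest).
Premise 10, O(¬badge_in ⊃ ¬redact_manifest), contraposes to O(redact_manifest ⊃ badge_in); with O(redact_manifest) we get O(badge_in).
So O(badge_in) holds — badge_in is obligatory. None of the other listed options is made obligatory by any chain of premises.

badge_in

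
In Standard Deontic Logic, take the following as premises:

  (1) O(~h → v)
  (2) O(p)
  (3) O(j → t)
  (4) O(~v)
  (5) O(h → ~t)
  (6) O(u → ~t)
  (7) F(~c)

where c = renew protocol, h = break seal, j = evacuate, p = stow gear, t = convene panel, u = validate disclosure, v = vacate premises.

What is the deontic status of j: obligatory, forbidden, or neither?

Forbidden

Premise 4 states O(~v) outright.
Premise 1 is O(~h → v); contrapositively O(~v → h). Since O(~v) holds, K gives O(h).
With premise 5, O(h → ~t), the K-axiom yields O(~t).
Premise 3 is O(j → t); contrapositively O(~t → ~j). Since O(~t) holds, K gives O(~j).
Premises 2, 6, 7 do not contribute to this derivation.
Thus O(~j), which is F(j): j is forbidden.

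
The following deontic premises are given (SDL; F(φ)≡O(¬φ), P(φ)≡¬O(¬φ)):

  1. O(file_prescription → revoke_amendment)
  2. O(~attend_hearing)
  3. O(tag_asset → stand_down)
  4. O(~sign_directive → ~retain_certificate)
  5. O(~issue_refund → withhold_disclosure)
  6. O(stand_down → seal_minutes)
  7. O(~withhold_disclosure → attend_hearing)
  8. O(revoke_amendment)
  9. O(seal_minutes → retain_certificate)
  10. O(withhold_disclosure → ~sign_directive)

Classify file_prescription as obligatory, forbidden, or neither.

Neither

Premise 1 is O(file_prescription → revoke_amendment); even if O(revoke_amendment) held, inferring O(file_prescription) would be affirming the consequent — invalid.
No premise or chain of K-axiom applications forces O(file_prescription), and none forces O(~file_prescription). So file_prescription is neither obligatory nor forbidden under these norms.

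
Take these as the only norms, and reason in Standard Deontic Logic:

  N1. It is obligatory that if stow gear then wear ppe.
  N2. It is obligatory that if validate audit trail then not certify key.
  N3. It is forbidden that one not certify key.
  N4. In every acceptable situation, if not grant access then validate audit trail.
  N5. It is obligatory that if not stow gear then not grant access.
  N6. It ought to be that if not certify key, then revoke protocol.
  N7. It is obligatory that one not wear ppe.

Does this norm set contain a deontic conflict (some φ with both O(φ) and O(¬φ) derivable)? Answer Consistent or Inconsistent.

Inconsistent

Premise 3, F(¬certify_key), is equivalent to O(certify_key).
Premise 2, O(validate_audit_trail → ¬certify_key), contraposes to O(certify_key → ¬validate_audit_trail); with O(certify_key) we get O(¬validate_audit_trail).
Premise 4, O(¬grant_access → validate_audit_trail), contraposes to O(¬validate_audit_trail → grant_access); with O(¬validate_audit_trail) we get O(grant_access).
The contrapositive of premise 5 (O(¬stow_gear → ¬grant_access)) is O(grant_access → stow_gear), and O(grant_access) is already established, so O(stow_gear).
From O(stow_gear) and premise 1, O(stow_gear → wear_ppe), we obtain O(wear_ppe).
Yet premise 7 states O(¬wear_ppe).
We now have both O(wear_ppe) and O(¬wear_ppe) — wear_ppe is simultaneously obligatory and forbidden, violating the D-axiom.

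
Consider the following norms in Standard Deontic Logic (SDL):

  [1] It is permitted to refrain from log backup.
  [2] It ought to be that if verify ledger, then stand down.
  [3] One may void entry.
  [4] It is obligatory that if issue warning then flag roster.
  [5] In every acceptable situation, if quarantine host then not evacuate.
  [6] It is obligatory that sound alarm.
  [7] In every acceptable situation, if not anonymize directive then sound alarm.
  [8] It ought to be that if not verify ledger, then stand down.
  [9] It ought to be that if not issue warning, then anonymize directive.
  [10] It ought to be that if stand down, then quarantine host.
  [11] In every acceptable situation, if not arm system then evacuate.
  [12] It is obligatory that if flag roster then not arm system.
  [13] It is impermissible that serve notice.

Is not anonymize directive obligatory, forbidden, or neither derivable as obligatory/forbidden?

By case analysis on ¬verify_ledger: premise 8 gives O(¬verify_ledger → stand_down) and premise 2 gives O(verify_ledger → stand_down), so O(stand_down) either way.
From O(stand_down) and premise 10, O(stand_down → quarantine_host), we obtain O(quarantine_host).
Premise 5 is O(quarantine_host → ¬evacuate); since O(quarantine_host), deontic closure gives O(¬evacuate).
The contrapositive of premise 11 (O(¬arm_system → evacuate)) is O(¬evacuate → arm_system), and O(¬evacuate) is already established, so O(arm_system).
The contrapositive of premise 12 (O(flag_roster → ¬arm_system)) is O(arm_system → ¬flag_roster), and O(arm_system) is already established, so O(¬flag_roster).
Premise 4, O(issue_warning → flag_roster), contraposes to O(¬flag_roster → ¬issue_warning); with O(¬flag_roster) we get O(¬issue_warning).
From O(¬issue_warning) and premise 9, O(¬issue_warning → anonymize_directive), we obtain O(anonymize_directive).
Premises 1, 3, 6, 7, 13 do not contribute to this derivation.
Thus O(anonymize_directive), which is F(¬anonymize_directive): ¬anonymize_directive is forbidden.

Forbidden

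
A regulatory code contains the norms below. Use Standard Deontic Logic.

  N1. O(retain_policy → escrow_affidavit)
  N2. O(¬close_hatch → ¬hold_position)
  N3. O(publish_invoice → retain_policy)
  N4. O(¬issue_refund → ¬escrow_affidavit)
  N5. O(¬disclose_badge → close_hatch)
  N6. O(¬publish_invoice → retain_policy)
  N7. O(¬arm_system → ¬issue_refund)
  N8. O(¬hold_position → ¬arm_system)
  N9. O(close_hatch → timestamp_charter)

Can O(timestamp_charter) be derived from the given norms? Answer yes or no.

By case analysis on publish_invoice: premise 3 gives O(publish_invoice → retain_policy) and premise 6 gives O(¬publish_invoice → retain_policy), so O(retain_policy) either way.
From O(retain_policy) and premise 1, O(retain_policy → escrow_affidavit), we obtain O(escrow_affidavit).
The contrapositive of premise 4 (O(¬issue_refund → ¬escrow_affidavit)) is O(escrow_affidavit → issue_refund), and O(escrow_affidavit) is already established, so O(issue_refund).
Premise 7, O(¬arm_system → ¬issue_refund), contraposes to O(issue_refund → arm_system); with O(issue_refund) we get O(arm_system).
Premise 8 is O(¬hold_position → ¬arm_system); contrapositively O(arm_system → hold_position). Since O(arm_system) holds, K gives O(hold_position).
Premise 2 is O(¬close_hatch → ¬hold_position); contrapositively O(hold_position → close_hatch). Since O(hold_position) holds, K gives O(close_hatch).
From O(close_hatch) and premise 9, O(close_hatch → timestamp_charter), we obtain O(timestamp_charter).
Premise 5 does not contribute to this derivation.
So O(timestamp_charter) follows.

Yes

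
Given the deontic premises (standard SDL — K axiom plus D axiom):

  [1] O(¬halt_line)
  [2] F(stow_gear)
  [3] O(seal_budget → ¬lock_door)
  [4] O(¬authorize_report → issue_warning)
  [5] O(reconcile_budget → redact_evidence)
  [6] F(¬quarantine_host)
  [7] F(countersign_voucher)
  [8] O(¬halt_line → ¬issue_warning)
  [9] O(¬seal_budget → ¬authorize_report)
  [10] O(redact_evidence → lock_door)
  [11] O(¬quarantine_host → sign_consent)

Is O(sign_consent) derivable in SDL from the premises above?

Premise 11 is O(¬quarantine_host → sign_consent), but O(¬quarantine_host) is not derivable from the premises, so it does not yield O(sign_consent).
No other premise forces O(sign_consent). An ideal world satisfying every premise can still have sign_consent false, so O(sign_consent) is not derivable.

No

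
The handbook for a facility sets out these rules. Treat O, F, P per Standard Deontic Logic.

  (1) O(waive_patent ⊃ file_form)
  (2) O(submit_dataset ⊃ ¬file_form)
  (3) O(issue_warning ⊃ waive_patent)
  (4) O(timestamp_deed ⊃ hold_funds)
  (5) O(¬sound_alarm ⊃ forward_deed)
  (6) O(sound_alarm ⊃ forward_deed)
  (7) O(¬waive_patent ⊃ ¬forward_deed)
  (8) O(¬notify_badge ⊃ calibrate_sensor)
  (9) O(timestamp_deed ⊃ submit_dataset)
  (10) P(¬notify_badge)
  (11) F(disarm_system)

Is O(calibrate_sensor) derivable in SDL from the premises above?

Premise 8 is O(¬notify_badge ⊃ calibrate_sensor), but O(¬notify_badge) is not derivable from the premises (the permission P(¬notify_badge) asserts only ¬O(notify_badge), not O(¬notify_badge)), so it does not yield O(calibrate_sensor).
No other premise forces O(calibrate_sensor). An ideal world satisfying every premise can still have calibrate_sensor false, so O(calibrate_sensor) is not derivable.

No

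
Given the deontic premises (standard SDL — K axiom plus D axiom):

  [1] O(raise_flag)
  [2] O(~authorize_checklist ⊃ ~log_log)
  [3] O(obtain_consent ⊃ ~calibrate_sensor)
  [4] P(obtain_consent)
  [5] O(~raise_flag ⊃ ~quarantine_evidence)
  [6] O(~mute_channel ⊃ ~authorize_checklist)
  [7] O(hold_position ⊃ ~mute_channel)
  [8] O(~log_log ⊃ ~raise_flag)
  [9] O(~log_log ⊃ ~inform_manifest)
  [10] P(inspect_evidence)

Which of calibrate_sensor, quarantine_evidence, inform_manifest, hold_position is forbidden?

From premise 1 we have O(raise_flag).
The contrapositive of premise 8 (O(~log_log ⊃ ~raise_flag)) is O(raise_flag ⊃ log_log), and O(raise_flag) is already established, so O(log_log).
Premise 2, O(~authorize_checklist ⊃ ~log_log), contraposes to O(log_log ⊃ authorize_checklist); with O(log_log) we get O(authorize_checklist).
Premise 6, O(~mute_channel ⊃ ~authorize_checklist), contraposes to O(authorize_checklist ⊃ mute_channel); with O(authorize_checklist) we get O(mute_channel).
Premise 7 is O(hold_position ⊃ ~mute_channel); contrapositively O(mute_channel ⊃ ~hold_position). Since O(mute_channel) holds, K gives O(~hold_position).
So O(~hold_position) holds, i.e. hold_position is forbidden. None of the other listed options is forbidden under the premises.

hold_position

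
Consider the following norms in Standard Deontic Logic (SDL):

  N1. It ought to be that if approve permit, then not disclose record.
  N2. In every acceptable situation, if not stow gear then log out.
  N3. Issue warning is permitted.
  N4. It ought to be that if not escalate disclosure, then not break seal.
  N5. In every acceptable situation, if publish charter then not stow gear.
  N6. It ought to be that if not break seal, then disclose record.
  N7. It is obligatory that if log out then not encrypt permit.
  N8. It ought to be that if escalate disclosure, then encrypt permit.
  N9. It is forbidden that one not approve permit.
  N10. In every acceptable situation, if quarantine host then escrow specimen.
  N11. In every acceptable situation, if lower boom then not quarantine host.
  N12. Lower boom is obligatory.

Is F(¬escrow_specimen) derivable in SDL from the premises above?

Premise 10 is O(quarantine_host → escrow_specimen), but O(quarantine_host) is not derivable from the premises, so it does not yield O(escrow_specimen).
No other premise forces O(escrow_specimen). An ideal world satisfying every premise can still have ¬escrow_specimen true, so F(¬escrow_specimen) is not derivable.

No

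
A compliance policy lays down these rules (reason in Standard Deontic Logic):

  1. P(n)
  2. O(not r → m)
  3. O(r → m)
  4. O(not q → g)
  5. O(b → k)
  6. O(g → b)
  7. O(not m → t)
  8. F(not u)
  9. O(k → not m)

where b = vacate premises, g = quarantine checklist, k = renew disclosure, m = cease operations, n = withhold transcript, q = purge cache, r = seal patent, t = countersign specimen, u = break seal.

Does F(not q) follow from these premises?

Premises 2 and 3 are O(not r → m) and O(r → m); every ideal world satisfies not r or r, so in either case m holds — hence O(m).
Premise 9, O(k → not m), contraposes to O(m → not k); with O(m) we get O(not k).
Premise 5, O(b → k), contraposes to O(not k → not b); with O(not k) we get O(not b).
Premise 6 is O(g → b); contrapositively O(not b → not g). Since O(not b) holds, K gives O(not g).
Premise 4 is O(not q → g); contrapositively O(not g → q). Since O(not g) holds, K gives O(q).
Premises 1, 7, 8 do not contribute to this derivation.
So O(q) holds, i.e. F(not q). The claim follows.

Yes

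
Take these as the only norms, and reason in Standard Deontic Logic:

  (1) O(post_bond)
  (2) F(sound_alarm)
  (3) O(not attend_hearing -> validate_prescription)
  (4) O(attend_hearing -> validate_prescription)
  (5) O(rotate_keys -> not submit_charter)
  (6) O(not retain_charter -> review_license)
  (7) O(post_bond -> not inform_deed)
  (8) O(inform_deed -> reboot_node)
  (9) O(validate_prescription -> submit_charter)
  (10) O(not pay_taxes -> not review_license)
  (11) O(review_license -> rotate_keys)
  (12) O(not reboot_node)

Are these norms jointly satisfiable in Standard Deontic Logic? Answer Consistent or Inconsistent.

Consistent

Premise 8 is O(inform_deed -> reboot_node), but O(inform_deed) is not derivable from the premises, so it does not yield O(reboot_node).
So O(reboot_node) is not derivable, and the apparent clash with O(not reboot_node) does not arise.
A world satisfying every obligation exists (e.g. attend_hearing=false, inform_deed=false, pay_taxes=false, post_bond=true, reboot_node=false, retain_charter=true, review_license=false, rotate_keys=false, sound_alarm=false, submit_charter=true, validate_prescription=true); no atom is both obligatory and forbidden, so the set is consistent.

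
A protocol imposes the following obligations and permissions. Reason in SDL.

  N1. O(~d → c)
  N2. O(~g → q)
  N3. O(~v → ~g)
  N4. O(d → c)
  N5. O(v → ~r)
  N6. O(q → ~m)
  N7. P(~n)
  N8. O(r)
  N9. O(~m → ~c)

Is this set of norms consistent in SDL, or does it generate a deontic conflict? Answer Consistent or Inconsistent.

Inconsistent

Premises 4 and 1 are O(d → c) and O(~d → c); every ideal world satisfies d or ~d, so in either case c holds — hence O(c).
The contrapositive of premise 9 (O(~m → ~c)) is O(c → m), and O(c) is already established, so O(m).
The contrapositive of premise 6 (O(q → ~m)) is O(m → ~q), and O(m) is already established, so O(~q).
Premise 2 is O(~g → q); contrapositively O(~q → g). Since O(~q) holds, K gives O(g).
Premise 3, O(~v → ~g), contraposes to O(g → v); with O(g) we get O(v).
From O(v) and premise 5, O(v → ~r), we obtain O(~r).
Yet premise 8 states O(r).
We now have both O(~r) and O(r) — r is simultaneously obligatory and forbidden, violating the D-axiom.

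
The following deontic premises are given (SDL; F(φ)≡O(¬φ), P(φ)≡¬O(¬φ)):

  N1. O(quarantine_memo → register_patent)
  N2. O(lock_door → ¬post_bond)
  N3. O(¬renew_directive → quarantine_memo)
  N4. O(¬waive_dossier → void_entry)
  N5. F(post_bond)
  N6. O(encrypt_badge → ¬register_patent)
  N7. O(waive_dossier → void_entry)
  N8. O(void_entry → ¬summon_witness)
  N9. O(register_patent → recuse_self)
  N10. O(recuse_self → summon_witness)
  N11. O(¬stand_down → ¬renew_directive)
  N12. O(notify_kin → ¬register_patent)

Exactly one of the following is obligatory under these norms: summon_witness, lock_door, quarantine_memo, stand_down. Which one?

By case analysis on ¬waive_dossier: premise 4 gives O(¬waive_dossier → void_entry) and premise 7 gives O(waive_dossier → void_entry), so O(void_entry) either way.
From O(void_entry) and premise 8, O(void_entry → ¬summon_witness), we obtain O(¬summon_witness).
The contrapositive of premise 10 (O(recuse_self → summon_witness)) is O(¬summon_witness → ¬recuse_self), and O(¬summon_witness) is already established, so O(¬recuse_self).
Premise 9 is O(register_patent → recuse_self); contrapositively O(¬recuse_self → ¬register_patent). Since O(¬recuse_self) holds, K gives O(¬register_patent).
The contrapositive of premise 1 (O(quarantine_memo → register_patent)) is O(¬register_patent → ¬quarantine_memo), and O(¬register_patent) is already established, so O(¬quarantine_memo).
Premise 3 is O(¬renew_directive → quarantine_memo); contrapositively O(¬quarantine_memo → renew_directive). Since O(¬quarantine_memo) holds, K gives O(renew_directive).
Premise 11, O(¬stand_down → ¬renew_directive), contraposes to O(renew_directive → stand_down); with O(renew_directive) we get O(stand_down).
So O(stand_down) holds — stand_down is obligatory. None of the other listed options is made obligatory by any chain of premises.

stand_down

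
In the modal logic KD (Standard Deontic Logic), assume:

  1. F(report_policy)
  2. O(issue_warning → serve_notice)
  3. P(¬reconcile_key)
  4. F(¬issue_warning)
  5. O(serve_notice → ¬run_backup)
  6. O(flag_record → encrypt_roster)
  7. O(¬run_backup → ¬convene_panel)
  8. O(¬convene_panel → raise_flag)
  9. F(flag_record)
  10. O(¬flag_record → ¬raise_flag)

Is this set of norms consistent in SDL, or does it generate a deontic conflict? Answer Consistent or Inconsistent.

Inconsistent

Premise 9 is F(flag_record), i.e. O(¬flag_record).
Premise 10 is O(¬flag_record → ¬raise_flag); since O(¬flag_record), deontic closure gives O(¬raise_flag).
The contrapositive of premise 8 (O(¬convene_panel → raise_flag)) is O(¬raise_flag → convene_panel), and O(¬raise_flag) is already established, so O(convene_panel).
Premise 7, O(¬run_backup → ¬convene_panel), contraposes to O(convene_panel → run_backup); with O(convene_panel) we get O(run_backup).
The contrapositive of premise 5 (O(serve_notice → ¬run_backup)) is O(run_backup → ¬serve_notice), and O(run_backup) is already established, so O(¬serve_notice).
Premise 2 is O(issue_warning → serve_notice); contrapositively O(¬serve_notice → ¬issue_warning). Since O(¬serve_notice) holds, K gives O(¬issue_warning).
However, F(¬issue_warning) at premise 4 amounts to O(issue_warning).
We now have both O(¬issue_warning) and O(issue_warning) — issue_warning is simultaneously obligatory and forbidden, violating the D-axiom.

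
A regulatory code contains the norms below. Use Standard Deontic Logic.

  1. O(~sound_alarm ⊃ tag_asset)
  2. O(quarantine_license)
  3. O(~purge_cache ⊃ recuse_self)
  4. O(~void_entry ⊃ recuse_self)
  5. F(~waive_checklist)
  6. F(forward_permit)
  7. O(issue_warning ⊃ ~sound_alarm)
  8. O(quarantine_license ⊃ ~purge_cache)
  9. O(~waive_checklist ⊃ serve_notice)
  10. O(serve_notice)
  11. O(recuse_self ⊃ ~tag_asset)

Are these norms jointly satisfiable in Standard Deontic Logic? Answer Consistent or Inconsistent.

Consistent

Premise 9 is O(~waive_checklist ⊃ serve_notice); even if O(serve_notice) held, inferring O(~waive_checklist) would be affirming the consequent — invalid.
So O(~waive_checklist) is not derivable, and the apparent clash with O(waive_checklist) does not arise.
A world satisfying every obligation exists (e.g. forward_permit=false, issue_warning=false, purge_cache=false, quarantine_license=true, recuse_self=true, serve_notice=true, sound_alarm=true, tag_asset=false, void_entry=false, waive_checklist=true); no atom is both obligatory and forbidden, so the set is consistent.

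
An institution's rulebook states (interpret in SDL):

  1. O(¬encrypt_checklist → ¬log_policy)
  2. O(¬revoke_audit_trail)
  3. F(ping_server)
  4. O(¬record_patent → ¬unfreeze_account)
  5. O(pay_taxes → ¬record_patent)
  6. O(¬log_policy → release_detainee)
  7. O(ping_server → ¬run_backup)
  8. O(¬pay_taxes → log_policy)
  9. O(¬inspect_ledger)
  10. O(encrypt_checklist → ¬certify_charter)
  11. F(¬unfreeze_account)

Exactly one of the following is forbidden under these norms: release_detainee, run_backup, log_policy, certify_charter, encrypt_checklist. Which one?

certify_charter

Premise 11 is F(¬unfreeze_account), i.e. O(unfreeze_account).
The contrapositive of premise 4 (O(¬record_patent → ¬unfreeze_account)) is O(unfreeze_account → record_patent), and O(unfreeze_account) is already established, so O(record_patent).
Premise 5 is O(pay_taxes → ¬record_patent); contrapositively O(record_patent → ¬pay_taxes). Since O(record_patent) holds, K gives O(¬pay_taxes).
From O(¬pay_taxes) and premise 8, O(¬pay_taxes → log_policy), we obtain O(log_policy).
The contrapositive of premise 1 (O(¬encrypt_checklist → ¬log_policy)) is O(log_policy → encrypt_checklist), and O(log_policy) is already established, so O(encrypt_checklist).
From O(encrypt_checklist) and premise 10, O(encrypt_checklist → ¬certify_charter), we obtain O(¬certify_charter).
So O(¬certify_charter) holds, i.e. certify_charter is forbidden. None of the other listed options is forbidden under the premises.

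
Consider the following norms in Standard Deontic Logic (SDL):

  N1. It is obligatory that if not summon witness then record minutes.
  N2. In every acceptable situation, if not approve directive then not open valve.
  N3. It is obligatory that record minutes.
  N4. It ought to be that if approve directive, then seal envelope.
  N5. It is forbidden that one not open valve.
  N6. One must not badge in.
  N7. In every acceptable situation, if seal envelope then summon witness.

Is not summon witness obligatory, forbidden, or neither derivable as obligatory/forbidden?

Forbidden

Premise 5 is F(¬open_valve), i.e. O(open_valve).
Premise 2 is O(¬approve_directive → ¬open_valve); contrapositively O(open_valve → approve_directive). Since O(open_valve) holds, K gives O(approve_directive).
Premise 4 is O(approve_directive → seal_envelope); since O(approve_directive), deontic closure gives O(seal_envelope).
Applying K to premise 7 (O(seal_envelope → summon_witness)) and O(seal_envelope) yields O(summon_witness).
Premises 1, 3, 6 do not contribute to this derivation.
Thus O(summon_witness), which is F(¬summon_witness): ¬summon_witness is forbidden.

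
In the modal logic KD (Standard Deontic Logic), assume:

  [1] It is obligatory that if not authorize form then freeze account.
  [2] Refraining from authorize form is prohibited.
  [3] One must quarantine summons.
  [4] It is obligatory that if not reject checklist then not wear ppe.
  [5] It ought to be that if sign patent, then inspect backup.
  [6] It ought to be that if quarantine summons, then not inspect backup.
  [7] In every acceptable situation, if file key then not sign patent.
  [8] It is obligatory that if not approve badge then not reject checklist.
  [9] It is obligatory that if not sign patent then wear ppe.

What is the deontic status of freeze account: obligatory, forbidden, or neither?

Premise 1 is O(¬authorize_form → freeze_account), but O(¬authorize_form) is not derivable from the premises, so it does not yield O(freeze_account).
No premise or chain of K-axiom applications forces O(freeze_account), and none forces O(¬freeze_account). So freeze_account is neither obligatory nor forbidden under these norms.

Neither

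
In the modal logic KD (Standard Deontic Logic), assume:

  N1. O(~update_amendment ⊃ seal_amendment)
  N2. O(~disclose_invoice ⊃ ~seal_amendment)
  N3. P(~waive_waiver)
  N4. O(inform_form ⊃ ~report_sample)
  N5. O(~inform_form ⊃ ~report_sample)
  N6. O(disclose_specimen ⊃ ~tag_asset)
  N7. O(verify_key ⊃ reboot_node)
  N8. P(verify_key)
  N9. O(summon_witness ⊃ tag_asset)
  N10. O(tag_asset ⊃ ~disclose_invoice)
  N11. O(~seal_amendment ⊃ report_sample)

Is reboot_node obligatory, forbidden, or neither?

Premise 7 is O(verify_key ⊃ reboot_node), but O(verify_key) is not derivable from the premises (the permission P(verify_key) asserts only ~O(~verify_key), not O(verify_key)), so it does not yield O(reboot_node).
No premise or chain of K-axiom applications forces O(reboot_node), and none forces O(~reboot_node). So reboot_node is neither obligatory nor forbidden under these norms.

Neither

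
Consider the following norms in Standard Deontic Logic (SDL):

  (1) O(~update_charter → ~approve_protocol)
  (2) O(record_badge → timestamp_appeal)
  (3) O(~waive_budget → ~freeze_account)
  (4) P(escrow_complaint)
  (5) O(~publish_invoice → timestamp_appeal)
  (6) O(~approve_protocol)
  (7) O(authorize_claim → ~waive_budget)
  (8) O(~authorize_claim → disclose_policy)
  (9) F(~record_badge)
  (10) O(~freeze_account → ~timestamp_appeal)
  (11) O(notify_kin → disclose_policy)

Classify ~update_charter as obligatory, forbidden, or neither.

Premise 1 is O(~update_charter → ~approve_protocol); even if O(~approve_protocol) held, inferring O(~update_charter) would be affirming the consequent — invalid.
No premise or chain of K-axiom applications forces O(~update_charter), and none forces O(update_charter). So ~update_charter is neither obligatory nor forbidden under these norms.

Neither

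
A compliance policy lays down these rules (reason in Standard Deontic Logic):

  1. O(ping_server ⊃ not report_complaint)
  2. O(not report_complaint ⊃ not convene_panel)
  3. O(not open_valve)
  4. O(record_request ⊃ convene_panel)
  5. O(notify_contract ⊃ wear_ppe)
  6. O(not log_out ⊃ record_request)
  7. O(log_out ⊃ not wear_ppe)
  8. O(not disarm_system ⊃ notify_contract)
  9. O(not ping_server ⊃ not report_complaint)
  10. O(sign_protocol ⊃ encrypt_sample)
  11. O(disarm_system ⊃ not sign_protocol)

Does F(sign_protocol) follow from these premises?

Premises 1 and 9 are O(ping_server ⊃ not report_complaint) and O(not ping_server ⊃ not report_complaint); every ideal world satisfies ping_server or not ping_server, so in either case not report_complaint holds — hence O(not report_complaint).
Premise 2 is O(not report_complaint ⊃ not convene_panel); since O(not report_complaint), deontic closure gives O(not convene_panel).
Premise 4, O(record_request ⊃ convene_panel), contraposes to O(not convene_panel ⊃ not record_request); with O(not convene_panel) we get O(not record_request).
Premise 6, O(not log_out ⊃ record_request), contraposes to O(not record_request ⊃ log_out); with O(not record_request) we get O(log_out).
With premise 7, O(log_out ⊃ not wear_ppe), the K-axiom yields O(not wear_ppe).
Premise 5, O(notify_contract ⊃ wear_ppe), contraposes to O(not wear_ppe ⊃ not notify_contract); with O(not wear_ppe) we get O(not notify_contract).
The contrapositive of premise 8 (O(not disarm_system ⊃ notify_contract)) is O(not notify_contract ⊃ disarm_system), and O(not notify_contract) is already established, so O(disarm_system).
Premise 11 is O(disarm_system ⊃ not sign_protocol); since O(disarm_system), deontic closure gives O(not sign_protocol).
Premises 3, 10 do not contribute to this derivation.
So O(not sign_protocol) holds, i.e. F(sign_protocol). The claim follows.

Yes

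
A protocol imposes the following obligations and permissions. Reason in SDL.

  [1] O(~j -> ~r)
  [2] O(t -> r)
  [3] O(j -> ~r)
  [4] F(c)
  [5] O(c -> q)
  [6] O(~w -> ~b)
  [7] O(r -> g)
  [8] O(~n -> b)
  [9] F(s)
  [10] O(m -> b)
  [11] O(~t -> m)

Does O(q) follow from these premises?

Premise 5 is O(c -> q), but O(c) is not derivable from the premises, so it does not yield O(q).
No other premise forces O(q). An ideal world satisfying every premise can still have q false, so O(q) is not derivable.

No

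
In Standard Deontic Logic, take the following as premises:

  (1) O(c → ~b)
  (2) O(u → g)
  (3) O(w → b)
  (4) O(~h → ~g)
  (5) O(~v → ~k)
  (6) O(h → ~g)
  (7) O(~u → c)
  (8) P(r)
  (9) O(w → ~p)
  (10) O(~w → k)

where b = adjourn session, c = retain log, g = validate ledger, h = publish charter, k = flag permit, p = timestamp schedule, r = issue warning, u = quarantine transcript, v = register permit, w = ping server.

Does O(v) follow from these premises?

Yes

Premises 4 and 6 cover both cases: O(~h → ~g) and O(h → ~g). Since ~h ∨ h is a tautology, O(~g) follows.
The contrapositive of premise 2 (O(u → g)) is O(~g → ~u), and O(~g) is already established, so O(~u).
From O(~u) and premise 7, O(~u → c), we obtain O(c).
Premise 1 is O(c → ~b); since O(c), deontic closure gives O(~b).
Premise 3, O(w → b), contraposes to O(~b → ~w); with O(~b) we get O(~w).
Premise 10 is O(~w → k); since O(~w), deontic closure gives O(k).
The contrapositive of premise 5 (O(~v → ~k)) is O(k → v), and O(k) is already established, so O(v).
Premises 8, 9 do not contribute to this derivation.
So O(v) follows.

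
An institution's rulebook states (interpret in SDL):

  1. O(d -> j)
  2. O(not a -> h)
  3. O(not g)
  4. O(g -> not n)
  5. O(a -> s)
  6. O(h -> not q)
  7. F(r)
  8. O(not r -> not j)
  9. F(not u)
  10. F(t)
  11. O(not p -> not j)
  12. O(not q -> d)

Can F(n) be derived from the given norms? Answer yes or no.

Premise 4 is O(g -> not n), but O(g) is not derivable from the premises, so it does not yield O(not n).
No other premise forces O(not n). An ideal world satisfying every premise can still have n true, so F(n) is not derivable.

No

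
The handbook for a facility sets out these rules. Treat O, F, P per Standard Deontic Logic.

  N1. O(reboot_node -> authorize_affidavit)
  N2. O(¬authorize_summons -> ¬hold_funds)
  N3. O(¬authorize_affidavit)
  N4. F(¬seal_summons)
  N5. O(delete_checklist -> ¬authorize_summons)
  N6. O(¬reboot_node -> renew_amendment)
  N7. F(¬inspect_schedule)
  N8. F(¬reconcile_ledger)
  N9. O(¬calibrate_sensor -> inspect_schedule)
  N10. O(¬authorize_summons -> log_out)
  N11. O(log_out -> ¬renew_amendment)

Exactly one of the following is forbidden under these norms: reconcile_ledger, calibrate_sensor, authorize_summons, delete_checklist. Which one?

Premise 3 states O(¬authorize_affidavit) outright.
Premise 1 is O(reboot_node -> authorize_affidavit); contrapositively O(¬authorize_affidavit -> ¬reboot_node). Since O(¬authorize_affidavit) holds, K gives O(¬reboot_node).
Premise 6 is O(¬reboot_node -> renew_amendment); since O(¬reboot_node), deontic closure gives O(renew_amendment).
The contrapositive of premise 11 (O(log_out -> ¬renew_amendment)) is O(renew_amendment -> ¬log_out), and O(renew_amendment) is already established, so O(¬log_out).
Premise 10, O(¬authorize_summons -> log_out), contraposes to O(¬log_out -> authorize_summons); with O(¬log_out) we get O(authorize_summons).
Premise 5 is O(delete_checklist -> ¬authorize_summons); contrapositively O(authorize_summons -> ¬delete_checklist). Since O(authorize_summons) holds, K gives O(¬delete_checklist).
So O(¬delete_checklist) holds, i.e. delete_checklist is forbidden. None of the other listed options is forbidden under the premises.

delete_checklist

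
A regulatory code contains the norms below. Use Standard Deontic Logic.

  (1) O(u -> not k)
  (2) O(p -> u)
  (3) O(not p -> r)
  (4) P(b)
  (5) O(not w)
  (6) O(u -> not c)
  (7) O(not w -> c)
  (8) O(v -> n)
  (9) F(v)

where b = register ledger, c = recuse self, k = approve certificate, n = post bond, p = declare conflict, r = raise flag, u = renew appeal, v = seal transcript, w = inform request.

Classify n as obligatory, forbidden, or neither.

Premise 8 is O(v -> n), but O(v) is not derivable from the premises, so it does not yield O(n).
No premise or chain of K-axiom applications forces O(n), and none forces O(not n). So n is neither obligatory nor forbidden under these norms.

Neither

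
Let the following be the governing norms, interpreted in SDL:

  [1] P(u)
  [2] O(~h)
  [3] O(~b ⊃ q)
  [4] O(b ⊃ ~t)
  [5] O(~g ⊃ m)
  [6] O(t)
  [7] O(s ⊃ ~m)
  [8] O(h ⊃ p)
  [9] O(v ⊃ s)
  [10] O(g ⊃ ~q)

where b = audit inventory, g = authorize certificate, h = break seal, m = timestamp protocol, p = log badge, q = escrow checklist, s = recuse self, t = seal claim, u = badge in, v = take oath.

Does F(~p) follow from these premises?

Premise 8 is O(h ⊃ p), but O(h) is not derivable from the premises, so it does not yield O(p).
No other premise forces O(p). An ideal world satisfying every premise can still have ~p true, so F(~p) is not derivable.

No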